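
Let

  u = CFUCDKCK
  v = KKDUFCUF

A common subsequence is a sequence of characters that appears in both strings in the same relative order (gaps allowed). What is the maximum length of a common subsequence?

2

Pick C (u #1, v #6); then F (u #2, v #8); all 2 characters appear in both, in order, and the DP table's final entry dp[8][8] is also 2, so no common subsequence is longer.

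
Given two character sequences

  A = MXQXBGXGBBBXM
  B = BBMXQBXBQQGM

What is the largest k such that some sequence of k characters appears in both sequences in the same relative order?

Taking M [1,3], then X [2,4], then Q [3,5], then X [4,7], then B [5,8], then G [8,11], then M [13,12] gives a common subsequence of length 7. The LCS DP gives dp[13][12] = 7, so this is optimal.

7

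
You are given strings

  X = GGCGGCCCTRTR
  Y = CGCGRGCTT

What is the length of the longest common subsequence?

7

One common subsequence of length 7: G [2,2] → C [3,3] → G [4,4] → G [5,6] → C [8,7] → T [9,8] → T [11,9]. dp[12][9] = 7 confirms this is the maximum.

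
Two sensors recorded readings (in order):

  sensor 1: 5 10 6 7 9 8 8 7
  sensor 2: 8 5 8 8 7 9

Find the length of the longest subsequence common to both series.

4

Let dp[i][j] be the LCS length of the first i values of sensor 1 and the first j values of sensor 2. dp[i][j] = dp[i-1][j-1]+1 when the i-th and j-th values match, else max(dp[i-1][j], dp[i][j-1]).
    ·  8  5  8  8  7  9
 ·  0  0  0  0  0  0  0
 5  0  0  1  1  1  1  1
10  0  0  1  1  1  1  1
 6  0  0  1  1  1  1  1
 7  0  0  1  1  1  2  2
 9  0  0  1  1  1  2  3
 8  0  1  1  2  2  2  3
 8  0  1  1  2  3  3  3
 7  0  1  1  2  3  4  4
dp[8][6] = 4. One LCS (by backtracking along matches): 5, 8, 8, 7.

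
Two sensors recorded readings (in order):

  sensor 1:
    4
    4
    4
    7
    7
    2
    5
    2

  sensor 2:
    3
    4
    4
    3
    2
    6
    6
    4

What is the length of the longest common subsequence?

Taking 4 (sensor 1 #1, sensor 2 #2); then 4 (sensor 1 #2, sensor 2 #3); then 4 (sensor 1 #3, sensor 2 #8) gives a common subsequence of length 3. Since dp[8][8] = 3, nothing longer is possible.

3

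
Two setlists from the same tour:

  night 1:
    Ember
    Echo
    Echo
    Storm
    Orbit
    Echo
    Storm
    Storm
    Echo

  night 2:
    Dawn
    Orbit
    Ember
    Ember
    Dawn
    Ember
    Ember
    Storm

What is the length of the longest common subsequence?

2

Pick Ember [1,7], Storm [8,8]; all 2 songs appear in both, in order. dp[9][8] = 2 confirms this is the maximum.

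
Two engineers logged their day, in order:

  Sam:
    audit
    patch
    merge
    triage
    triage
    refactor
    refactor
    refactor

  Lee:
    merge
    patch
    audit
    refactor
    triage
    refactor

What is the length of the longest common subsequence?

3

Pick audit [1,3], triage [5,5], refactor [8,6]; all 3 tasks appear in both, in order. Since dp[8][6] = 3, nothing longer is possible.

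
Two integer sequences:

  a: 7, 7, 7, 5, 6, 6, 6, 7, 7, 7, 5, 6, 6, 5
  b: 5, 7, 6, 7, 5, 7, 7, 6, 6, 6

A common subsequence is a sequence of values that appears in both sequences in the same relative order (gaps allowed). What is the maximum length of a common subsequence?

Let dp[i][j] be the LCS length of the first i values of a and the first j values of b. dp[i][j] = dp[i-1][j-1]+1 when the i-th and j-th values match, else max(dp[i-1][j], dp[i][j-1]).
    ·  5  7  6  7  5  7  7  6  6  6
 ·  0  0  0  0  0  0  0  0  0  0  0
 7  0  0  1  1  1  1  1  1  1  1  1
 7  0  0  1  1  2  2  2  2  2  2  2
 7  0  0  1  1  2  2  3  3  3  3  3
 5  0  1  1  1  2  3  3  3  3  3  3
 6  0  1  1  2  2  3  3  3  4  4  4
 6  0  1  1  2  2  3  3  3  4  5  5
 6  0  1  1  2  2  3  3  3  4  5  6
 7  0  1  2  2  3  3  4  4  4  5  6
 7  0  1  2  2  3  3  4  5  5  5  6
 7  0  1  2  2  3  3  4  5  5  5  6
 5  0  1  2  2  3  4  4  5  5  5  6
 6  0  1  2  3  3  4  4  5  6  6  6
 6  0  1  2  3  3  4  4  5  6  7  7
 5  0  1  2  3  3  4  4  5  6  7  7
dp[14][10] = 7. One LCS (by backtracking along matches): 7, 7, 5, 7, 7, 6, 6.

7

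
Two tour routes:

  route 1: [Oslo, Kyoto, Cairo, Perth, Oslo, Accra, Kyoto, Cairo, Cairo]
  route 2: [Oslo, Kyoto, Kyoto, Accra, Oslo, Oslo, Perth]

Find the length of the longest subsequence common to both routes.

3

Match Oslo [1,1] → Kyoto [2,3] → Perth [4,7] — 3 stops in the same relative order in both, and the DP table's final entry dp[9][7] is also 3, so no common subsequence is longer.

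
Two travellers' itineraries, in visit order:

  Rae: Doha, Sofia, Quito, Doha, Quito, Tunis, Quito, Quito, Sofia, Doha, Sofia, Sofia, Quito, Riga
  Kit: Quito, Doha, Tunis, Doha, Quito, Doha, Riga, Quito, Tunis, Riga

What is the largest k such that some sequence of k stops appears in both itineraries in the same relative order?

Match Quito (Rae #3, Kit #1), Doha (Rae #4, Kit #2), Tunis (Rae #6, Kit #3), Quito (Rae #8, Kit #5), Doha (Rae #10, Kit #6), Quito (Rae #13, Kit #8), Riga (Rae #14, Kit #10) — 7 stops in the same relative order in both. dp[14][10] = 7 confirms this is the maximum.

7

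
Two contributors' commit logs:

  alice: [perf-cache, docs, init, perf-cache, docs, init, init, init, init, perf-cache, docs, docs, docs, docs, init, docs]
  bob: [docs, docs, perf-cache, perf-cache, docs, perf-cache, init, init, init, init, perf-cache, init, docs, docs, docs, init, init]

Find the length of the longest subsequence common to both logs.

12

Taking perf-cache [1,4] → docs [2,5] → perf-cache [4,6] → init [6,7] → init [7,8] → init [8,9] → init [9,10] → perf-cache [10,11] → docs [11,13] → docs [12,14] → docs [13,15] → init [15,17] gives a common subsequence of length 12. The LCS DP gives dp[16][17] = 12, so this is optimal.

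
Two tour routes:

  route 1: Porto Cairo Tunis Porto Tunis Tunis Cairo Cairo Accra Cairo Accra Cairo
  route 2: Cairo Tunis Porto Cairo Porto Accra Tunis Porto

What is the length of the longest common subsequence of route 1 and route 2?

One common subsequence of length 5: Cairo at route 1[2]=route 2[1], then Tunis at route 1[3]=route 2[2], then Porto at route 1[4]=route 2[3], then Cairo at route 1[7]=route 2[4], then Accra at route 1[9]=route 2[6]. dp[12][8] = 5 confirms this is the maximum.

5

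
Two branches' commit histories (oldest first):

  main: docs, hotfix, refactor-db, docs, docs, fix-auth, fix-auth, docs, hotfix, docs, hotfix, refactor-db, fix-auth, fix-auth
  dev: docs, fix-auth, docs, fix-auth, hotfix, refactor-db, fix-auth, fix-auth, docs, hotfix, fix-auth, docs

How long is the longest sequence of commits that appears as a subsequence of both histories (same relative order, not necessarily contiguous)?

Pick docs at main[1]=dev[3]; then hotfix at main[2]=dev[5]; then refactor-db at main[3]=dev[6]; then fix-auth at main[6]=dev[7]; then fix-auth at main[7]=dev[8]; then docs at main[8]=dev[9]; then hotfix at main[9]=dev[10]; then docs at main[10]=dev[12]; all 8 commits appear in both, in order, and the DP table's final entry dp[14][12] is also 8, so no common subsequence is longer.

8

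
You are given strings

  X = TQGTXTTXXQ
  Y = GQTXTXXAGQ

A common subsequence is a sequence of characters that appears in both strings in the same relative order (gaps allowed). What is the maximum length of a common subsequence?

7

Let dp[i][j] be the LCS length of the first i characters of X and the first j characters of Y. dp[i][j] = dp[i-1][j-1]+1 when the i-th and j-th characters match, else max(dp[i-1][j], dp[i][j-1]).
    ·  G  Q  T  X  T  X  X  A  G  Q
 ·  0  0  0  0  0  0  0  0  0  0  0
 T  0  0  0  1  1  1  1  1  1  1  1
 Q  0  0  1  1  1  1  1  1  1  1  2
 G  0  1  1  1  1  1  1  1  1  2  2
 T  0  1  1  2  2  2  2  2  2  2  2
 X  0  1  1  2  3  3  3  3  3  3  3
 T  0  1  1  2  3  4  4  4  4  4  4
 T  0  1  1  2  3  4  4  4  4  4  4
 X  0  1  1  2  3  4  5  5  5  5  5
 X  0  1  1  2  3  4  5  6  6  6  6
 Q  0  1  2  2  3  4  5  6  6  6  7
dp[10][10] = 7. One LCS (by backtracking along matches): QTXTXXQ.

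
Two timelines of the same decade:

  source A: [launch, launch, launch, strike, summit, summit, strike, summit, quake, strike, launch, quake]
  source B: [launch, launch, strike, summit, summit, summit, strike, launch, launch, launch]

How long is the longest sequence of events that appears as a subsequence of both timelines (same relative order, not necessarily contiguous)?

8

Match launch [2,1], then launch [3,2], then strike [4,3], then summit [5,4], then summit [6,5], then summit [8,6], then strike [10,7], then launch [11,10] — 8 events in the same relative order in both. dp[12][10] = 8 confirms this is the maximum.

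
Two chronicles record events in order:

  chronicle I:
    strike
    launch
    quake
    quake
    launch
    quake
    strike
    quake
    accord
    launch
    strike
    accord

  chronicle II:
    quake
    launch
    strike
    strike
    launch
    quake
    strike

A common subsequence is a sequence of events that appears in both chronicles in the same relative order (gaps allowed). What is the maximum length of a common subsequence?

One common subsequence of length 5: quake (chronicle I #4, chronicle II #1), launch (chronicle I #5, chronicle II #2), strike (chronicle I #7, chronicle II #4), quake (chronicle I #8, chronicle II #6), strike (chronicle I #11, chronicle II #7). Since dp[12][7] = 5, nothing longer is possible.

5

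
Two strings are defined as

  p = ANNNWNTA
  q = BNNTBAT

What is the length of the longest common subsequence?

Let dp[i][j] be the LCS length of the first i characters of p and the first j characters of q. dp[i][j] = dp[i-1][j-1]+1 when the i-th and j-th characters match, else max(dp[i-1][j], dp[i][j-1]).
    ·  B  N  N  T  B  A  T
 ·  0  0  0  0  0  0  0  0
 A  0  0  0  0  0  0  1  1
 N  0  0  1  1  1  1  1  1
 N  0  0  1  2  2  2  2  2
 N  0  0  1  2  2  2  2  2
 W  0  0  1  2  2  2  2  2
 N  0  0  1  2  2  2  2  2
 T  0  0  1  2  3  3  3  3
 A  0  0  1  2  3  3  4  4
dp[8][7] = 4. One LCS (by backtracking along matches): NNTA.

4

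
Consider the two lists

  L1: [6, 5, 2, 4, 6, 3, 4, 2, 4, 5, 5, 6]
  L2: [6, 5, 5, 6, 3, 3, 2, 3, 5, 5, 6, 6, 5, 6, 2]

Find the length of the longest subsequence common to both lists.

8

One common subsequence of length 8: 6 [1,1], then 5 [2,3], then 6 [5,4], then 3 [6,6], then 2 [8,7], then 5 [10,10], then 5 [11,13], then 6 [12,14], and the DP table's final entry dp[12][15] is also 8, so no common subsequence is longer.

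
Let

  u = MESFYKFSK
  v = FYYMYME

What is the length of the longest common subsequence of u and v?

2

Match M at u[1]=v[6]; then E at u[2]=v[7] — 2 characters in the same relative order in both. dp[9][7] = 2 confirms this is the maximum.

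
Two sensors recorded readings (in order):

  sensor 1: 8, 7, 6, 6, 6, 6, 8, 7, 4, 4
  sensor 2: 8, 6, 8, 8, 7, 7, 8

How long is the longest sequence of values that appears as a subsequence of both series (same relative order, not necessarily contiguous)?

One common subsequence of length 4: 8 [1,1] → 6 [3,2] → 8 [7,4] → 7 [8,6]. dp[10][7] = 4 confirms this is the maximum.

4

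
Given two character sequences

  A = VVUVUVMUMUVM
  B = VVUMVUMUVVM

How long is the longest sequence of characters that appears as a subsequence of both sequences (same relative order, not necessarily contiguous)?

Match V [1,1], then V [2,2], then U [3,3], then V [4,5], then U [5,6], then M [7,7], then U [8,8], then V [11,10], then M [12,11] — 9 characters in the same relative order in both, and the DP table's final entry dp[12][11] is also 9, so no common subsequence is longer.

9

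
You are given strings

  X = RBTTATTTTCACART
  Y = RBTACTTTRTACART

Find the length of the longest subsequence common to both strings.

Pick R at X[1]=Y[1], then B at X[2]=Y[2], then T at X[4]=Y[3], then A at X[5]=Y[4], then T at X[6]=Y[6], then T at X[7]=Y[7], then T at X[8]=Y[8], then T at X[9]=Y[10], then A at X[11]=Y[11], then C at X[12]=Y[12], then A at X[13]=Y[13], then R at X[14]=Y[14], then T at X[15]=Y[15]; all 13 characters appear in both, in order. dp[15][15] = 13 confirms this is the maximum.

13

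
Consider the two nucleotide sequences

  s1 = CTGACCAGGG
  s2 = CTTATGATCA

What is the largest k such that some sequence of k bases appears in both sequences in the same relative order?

6

One common subsequence of length 6: C (s1 #1, s2 #1) → T (s1 #2, s2 #5) → G (s1 #3, s2 #6) → A (s1 #4, s2 #7) → C (s1 #6, s2 #9) → A (s1 #7, s2 #10), and the DP table's final entry dp[10][10] is also 6, so no common subsequence is longer.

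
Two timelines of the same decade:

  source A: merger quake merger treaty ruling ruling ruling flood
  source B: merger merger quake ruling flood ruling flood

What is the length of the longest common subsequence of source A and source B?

5

Pick merger (source A #1, source B #2) → quake (source A #2, source B #3) → ruling (source A #5, source B #4) → ruling (source A #7, source B #6) → flood (source A #8, source B #7); all 5 events appear in both, in order. The LCS DP gives dp[8][7] = 5, so this is optimal.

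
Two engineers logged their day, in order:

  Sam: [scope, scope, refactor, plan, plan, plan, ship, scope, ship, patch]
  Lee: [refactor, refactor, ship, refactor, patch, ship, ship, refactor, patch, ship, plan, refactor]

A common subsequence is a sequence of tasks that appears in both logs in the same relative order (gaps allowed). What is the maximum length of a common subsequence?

Match refactor [3,4]; then ship [7,6]; then ship [9,7]; then patch [10,9] — 4 tasks in the same relative order in both. dp[10][12] = 4 confirms this is the maximum.

4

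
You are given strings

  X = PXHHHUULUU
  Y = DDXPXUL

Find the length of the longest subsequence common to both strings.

4

Taking P [1,4] → X [2,5] → U [7,6] → L [8,7] gives a common subsequence of length 4. dp[10][7] = 4 confirms this is the maximum.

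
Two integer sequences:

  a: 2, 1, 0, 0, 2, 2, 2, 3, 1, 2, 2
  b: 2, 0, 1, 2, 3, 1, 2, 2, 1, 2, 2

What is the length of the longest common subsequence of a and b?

Let dp[i][j] be the LCS length of the first i values of a and the first j values of b. dp[i][j] = dp[i-1][j-1]+1 when the i-th and j-th values match, else max(dp[i-1][j], dp[i][j-1]).
    ·  2  0  1  2  3  1  2  2  1  2  2
 ·  0  0  0  0  0  0  0  0  0  0  0  0
 2  0  1  1  1  1  1  1  1  1  1  1  1
 1  0  1  1  2  2  2  2  2  2  2  2  2
 0  0  1  2  2  2  2  2  2  2  2  2  2
 0  0  1  2  2  2  2  2  2  2  2  2  2
 2  0  1  2  2  3  3  3  3  3  3  3  3
 2  0  1  2  2  3  3  3  4  4  4  4  4
 2  0  1  2  2  3  3  3  4  5  5  5  5
 3  0  1  2  2  3  4  4  4  5  5  5  5
 1  0  1  2  3  3  4  5  5  5  6  6  6
 2  0  1  2  3  4  4  5  6  6  6  7  7
 2  0  1  2  3  4  4  5  6  7  7  7  8
dp[11][11] = 8. One LCS (by backtracking along matches): 2, 1, 2, 2, 2, 1, 2, 2.

8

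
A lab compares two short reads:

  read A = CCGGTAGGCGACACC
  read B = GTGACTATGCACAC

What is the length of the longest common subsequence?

10

Match G [3,1] → G [4,3] → T [5,6] → A [6,7] → G [8,9] → C [9,10] → A [11,11] → C [12,12] → A [13,13] → C [15,14] — 10 bases in the same relative order in both, and the DP table's final entry dp[15][14] is also 10, so no common subsequence is longer.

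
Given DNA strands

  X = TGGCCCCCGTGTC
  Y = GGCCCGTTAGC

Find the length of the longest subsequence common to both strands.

Let dp[i][j] be the LCS length of the first i bases of X and the first j bases of Y. dp[i][j] = dp[i-1][j-1]+1 when the i-th and j-th bases match, else max(dp[i-1][j], dp[i][j-1]).
    ·  G  G  C  C  C  G  T  T  A  G  C
 ·  0  0  0  0  0  0  0  0  0  0  0  0
 T  0  0  0  0  0  0  0  1  1  1  1  1
 G  0  1  1  1  1  1  1  1  1  1  2  2
 G  0  1  2  2  2  2  2  2  2  2  2  2
 C  0  1  2  3  3  3  3  3  3  3  3  3
 C  0  1  2  3  4  4  4  4  4  4  4  4
 C  0  1  2  3  4  5  5  5  5  5  5  5
 C  0  1  2  3  4  5  5  5  5  5  5  6
 C  0  1  2  3  4  5  5  5  5  5  5  6
 G  0  1  2  3  4  5  6  6  6  6  6  6
 T  0  1  2  3  4  5  6  7  7  7  7  7
 G  0  1  2  3  4  5  6  7  7  7  8  8
 T  0  1  2  3  4  5  6  7  8  8  8  8
 C  0  1  2  3  4  5  6  7  8  8  8  9
dp[13][11] = 9. One LCS (by backtracking along matches): GGCCCGTGC.

9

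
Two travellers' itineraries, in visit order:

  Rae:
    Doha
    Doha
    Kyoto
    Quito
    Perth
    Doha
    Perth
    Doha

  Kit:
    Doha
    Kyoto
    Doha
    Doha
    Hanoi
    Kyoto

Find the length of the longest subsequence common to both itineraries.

4

Match Doha [2,1] → Kyoto [3,2] → Doha [6,3] → Doha [8,4] — 4 stops in the same relative order in both. dp[8][6] = 4 confirms this is the maximum.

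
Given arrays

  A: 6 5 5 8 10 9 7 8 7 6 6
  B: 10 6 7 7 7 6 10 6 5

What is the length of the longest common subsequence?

Taking 6 [1,2] → 7 [7,4] → 7 [9,5] → 6 [10,6] → 6 [11,8] gives a common subsequence of length 5. Since dp[11][9] = 5, nothing longer is possible.

5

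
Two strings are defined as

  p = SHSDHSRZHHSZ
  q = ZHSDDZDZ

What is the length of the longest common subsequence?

Let dp[i][j] be the LCS length of the first i characters of p and the first j characters of q. dp[i][j] = dp[i-1][j-1]+1 when the i-th and j-th characters match, else max(dp[i-1][j], dp[i][j-1]).
    ·  Z  H  S  D  D  Z  D  Z
 ·  0  0  0  0  0  0  0  0  0
 S  0  0  0  1  1  1  1  1  1
 H  0  0  1  1  1  1  1  1  1
 S  0  0  1  2  2  2  2  2  2
 D  0  0  1  2  3  3  3  3  3
 H  0  0  1  2  3  3  3  3  3
 S  0  0  1  2  3  3  3  3  3
 R  0  0  1  2  3  3  3  3  3
 Z  0  1  1  2  3  3  4  4  4
 H  0  1  2  2  3  3  4  4  4
 H  0  1  2  2  3  3  4  4  4
 S  0  1  2  3  3  3  4  4  4
 Z  0  1  2  3  3  3  4  4  5
dp[12][8] = 5. One LCS (by backtracking along matches): HSDZZ.

5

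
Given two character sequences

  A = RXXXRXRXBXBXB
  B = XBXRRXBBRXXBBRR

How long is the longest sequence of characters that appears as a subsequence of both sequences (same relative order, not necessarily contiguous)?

One common subsequence of length 9: X at A[2]=B[1], X at A[3]=B[3], R at A[5]=B[5], X at A[6]=B[6], R at A[7]=B[9], X at A[8]=B[10], X at A[10]=B[11], B at A[11]=B[12], B at A[13]=B[13]. dp[13][15] = 9 confirms this is the maximum.

9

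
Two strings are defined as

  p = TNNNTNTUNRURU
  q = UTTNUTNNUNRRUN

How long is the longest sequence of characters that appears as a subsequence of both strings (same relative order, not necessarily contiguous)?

9

Pick T [1,3], N [2,4], N [4,7], N [6,8], U [8,9], N [9,10], R [10,11], R [12,12], U [13,13]; all 9 characters appear in both, in order, and the DP table's final entry dp[13][14] is also 9, so no common subsequence is longer.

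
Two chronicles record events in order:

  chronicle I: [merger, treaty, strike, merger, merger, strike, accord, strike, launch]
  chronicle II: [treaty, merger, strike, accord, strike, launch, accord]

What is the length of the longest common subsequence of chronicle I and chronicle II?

6

Match treaty at chronicle I[2]=chronicle II[1], then merger at chronicle I[5]=chronicle II[2], then strike at chronicle I[6]=chronicle II[3], then accord at chronicle I[7]=chronicle II[4], then strike at chronicle I[8]=chronicle II[5], then launch at chronicle I[9]=chronicle II[6] — 6 events in the same relative order in both, and the DP table's final entry dp[9][7] is also 6, so no common subsequence is longer.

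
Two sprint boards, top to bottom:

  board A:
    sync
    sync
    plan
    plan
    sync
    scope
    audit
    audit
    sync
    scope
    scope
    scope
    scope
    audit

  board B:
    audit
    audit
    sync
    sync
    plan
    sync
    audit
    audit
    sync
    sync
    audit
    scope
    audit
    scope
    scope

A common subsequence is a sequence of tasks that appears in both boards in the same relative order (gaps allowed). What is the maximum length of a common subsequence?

10

Pick sync [1,3], sync [2,4], plan [4,5], sync [5,6], audit [7,7], audit [8,8], sync [9,10], scope [10,12], scope [12,14], scope [13,15]; all 10 tasks appear in both, in order. dp[14][15] = 10 confirms this is the maximum.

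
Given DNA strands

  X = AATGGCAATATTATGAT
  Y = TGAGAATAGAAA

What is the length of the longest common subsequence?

9

Pick T at X[3]=Y[1]; then G at X[4]=Y[2]; then G at X[5]=Y[4]; then A at X[7]=Y[5]; then A at X[8]=Y[6]; then T at X[9]=Y[7]; then A at X[10]=Y[10]; then A at X[13]=Y[11]; then A at X[16]=Y[12]; all 9 bases appear in both, in order. dp[17][12] = 9 confirms this is the maximum.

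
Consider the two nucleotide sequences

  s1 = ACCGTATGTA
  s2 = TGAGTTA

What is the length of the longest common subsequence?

Let dp[i][j] be the LCS length of the first i bases of s1 and the first j bases of s2. dp[i][j] = dp[i-1][j-1]+1 when the i-th and j-th bases match, else max(dp[i-1][j], dp[i][j-1]).
    ·  T  G  A  G  T  T  A
 ·  0  0  0  0  0  0  0  0
 A  0  0  0  1  1  1  1  1
 C  0  0  0  1  1  1  1  1
 C  0  0  0  1  1  1  1  1
 G  0  0  1  1  2  2  2  2
 T  0  1  1  1  2  3  3  3
 A  0  1  1  2  2  3  3  4
 T  0  1  1  2  2  3  4  4
 G  0  1  2  2  3  3  4  4
 T  0  1  2  2  3  4  4  4
 A  0  1  2  3  3  4  4  5
dp[10][7] = 5. One LCS (by backtracking along matches): AGTTA.

5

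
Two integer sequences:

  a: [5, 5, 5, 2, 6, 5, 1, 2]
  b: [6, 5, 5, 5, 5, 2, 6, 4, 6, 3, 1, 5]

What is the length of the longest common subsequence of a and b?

Let dp[i][j] be the LCS length of the first i values of a and the first j values of b. dp[i][j] = dp[i-1][j-1]+1 when the i-th and j-th values match, else max(dp[i-1][j], dp[i][j-1]).
    ·  6  5  5  5  5  2  6  4  6  3  1  5
 ·  0  0  0  0  0  0  0  0  0  0  0  0  0
 5  0  0  1  1  1  1  1  1  1  1  1  1  1
 5  0  0  1  2  2  2  2  2  2  2  2  2  2
 5  0  0  1  2  3  3  3  3  3  3  3  3  3
 2  0  0  1  2  3  3  4  4  4  4  4  4  4
 6  0  1  1  2  3  3  4  5  5  5  5  5  5
 5  0  1  2  2  3  4  4  5  5  5  5  5  6
 1  0  1  2  2  3  4  4  5  5  5  5  6  6
 2  0  1  2  2  3  4  5  5  5  5  5  6  6
dp[8][12] = 6. One LCS (by backtracking along matches): 5, 5, 5, 2, 6, 5.

6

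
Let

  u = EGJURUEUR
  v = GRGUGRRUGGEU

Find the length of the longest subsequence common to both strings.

Match G at u[2]=v[3], then U at u[4]=v[4], then R at u[5]=v[7], then U at u[6]=v[8], then E at u[7]=v[11], then U at u[8]=v[12] — 6 characters in the same relative order in both, and the DP table's final entry dp[9][12] is also 6, so no common subsequence is longer.

6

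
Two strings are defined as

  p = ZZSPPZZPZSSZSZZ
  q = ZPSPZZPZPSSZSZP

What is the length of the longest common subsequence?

12

One common subsequence of length 12: Z (p #1, q #1), S (p #3, q #3), P (p #5, q #4), Z (p #6, q #5), Z (p #7, q #6), P (p #8, q #7), Z (p #9, q #8), S (p #10, q #10), S (p #11, q #11), Z (p #12, q #12), S (p #13, q #13), Z (p #14, q #14), and the DP table's final entry dp[15][15] is also 12, so no common subsequence is longer.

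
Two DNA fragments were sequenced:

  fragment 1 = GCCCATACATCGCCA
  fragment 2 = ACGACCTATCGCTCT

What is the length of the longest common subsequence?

10

Pick G at fragment 1[1]=fragment 2[3], C at fragment 1[3]=fragment 2[5], C at fragment 1[4]=fragment 2[6], T at fragment 1[6]=fragment 2[7], A at fragment 1[9]=fragment 2[8], T at fragment 1[10]=fragment 2[9], C at fragment 1[11]=fragment 2[10], G at fragment 1[12]=fragment 2[11], C at fragment 1[13]=fragment 2[12], C at fragment 1[14]=fragment 2[14]; all 10 bases appear in both, in order. dp[15][15] = 10 confirms this is the maximum.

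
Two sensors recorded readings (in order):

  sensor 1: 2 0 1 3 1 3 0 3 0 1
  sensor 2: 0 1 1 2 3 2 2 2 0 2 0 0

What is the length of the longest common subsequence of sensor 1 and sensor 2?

6

Let dp[i][j] be the LCS length of the first i values of sensor 1 and the first j values of sensor 2. dp[i][j] = dp[i-1][j-1]+1 when the i-th and j-th values match, else max(dp[i-1][j], dp[i][j-1]).
    ·  0  1  1  2  3  2  2  2  0  2  0  0
 ·  0  0  0  0  0  0  0  0  0  0  0  0  0
 2  0  0  0  0  1  1  1  1  1  1  1  1  1
 0  0  1  1  1  1  1  1  1  1  2  2  2  2
 1  0  1  2  2  2  2  2  2  2  2  2  2  2
 3  0  1  2  2  2  3  3  3  3  3  3  3  3
 1  0  1  2  3  3  3  3  3  3  3  3  3  3
 3  0  1  2  3  3  4  4  4  4  4  4  4  4
 0  0  1  2  3  3  4  4  4  4  5  5  5  5
 3  0  1  2  3  3  4  4  4  4  5  5  5  5
 0  0  1  2  3  3  4  4  4  4  5  5  6  6
 1  0  1  2  3  3  4  4  4  4  5  5  6  6
dp[10][12] = 6. One LCS (by backtracking along matches): 0, 1, 1, 3, 0, 0.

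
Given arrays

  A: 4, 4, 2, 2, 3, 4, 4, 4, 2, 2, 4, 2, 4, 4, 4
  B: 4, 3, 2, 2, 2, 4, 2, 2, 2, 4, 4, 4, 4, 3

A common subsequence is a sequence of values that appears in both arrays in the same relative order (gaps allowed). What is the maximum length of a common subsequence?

10

Pick 4 (A #1, B #1) → 2 (A #3, B #4) → 2 (A #4, B #5) → 4 (A #6, B #6) → 2 (A #9, B #8) → 2 (A #10, B #9) → 4 (A #11, B #10) → 4 (A #13, B #11) → 4 (A #14, B #12) → 4 (A #15, B #13); all 10 values appear in both, in order, and the DP table's final entry dp[15][14] is also 10, so no common subsequence is longer.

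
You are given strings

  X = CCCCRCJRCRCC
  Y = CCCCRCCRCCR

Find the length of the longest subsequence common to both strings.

10

Match C (X #1, Y #1) → C (X #2, Y #2) → C (X #3, Y #3) → C (X #4, Y #4) → R (X #5, Y #5) → C (X #6, Y #6) → C (X #9, Y #7) → R (X #10, Y #8) → C (X #11, Y #9) → C (X #12, Y #10) — 10 characters in the same relative order in both, and the DP table's final entry dp[12][11] is also 10, so no common subsequence is longer.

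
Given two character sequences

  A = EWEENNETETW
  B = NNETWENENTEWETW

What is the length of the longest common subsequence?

Pick E (A #1, B #3), then W (A #2, B #5), then E (A #3, B #6), then E (A #4, B #8), then N (A #5, B #9), then E (A #7, B #11), then E (A #9, B #13), then T (A #10, B #14), then W (A #11, B #15); all 9 characters appear in both, in order. Since dp[11][15] = 9, nothing longer is possible.

9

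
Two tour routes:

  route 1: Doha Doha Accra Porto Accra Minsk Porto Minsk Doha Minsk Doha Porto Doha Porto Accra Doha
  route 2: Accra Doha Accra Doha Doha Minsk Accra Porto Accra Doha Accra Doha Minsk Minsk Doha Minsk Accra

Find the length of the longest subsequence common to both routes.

One common subsequence of length 10: Doha [1,4]; then Doha [2,5]; then Accra [3,7]; then Porto [4,8]; then Accra [5,11]; then Minsk [6,13]; then Minsk [8,14]; then Doha [9,15]; then Minsk [10,16]; then Accra [15,17]. dp[16][17] = 10 confirms this is the maximum.

10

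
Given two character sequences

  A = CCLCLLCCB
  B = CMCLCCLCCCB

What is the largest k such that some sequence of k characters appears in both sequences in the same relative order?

8

Let dp[i][j] be the LCS length of the first i characters of A and the first j characters of B. dp[i][j] = dp[i-1][j-1]+1 when the i-th and j-th characters match, else max(dp[i-1][j], dp[i][j-1]).
    ·  C  M  C  L  C  C  L  C  C  C  B
 ·  0  0  0  0  0  0  0  0  0  0  0  0
 C  0  1  1  1  1  1  1  1  1  1  1  1
 C  0  1  1  2  2  2  2  2  2  2  2  2
 L  0  1  1  2  3  3  3  3  3  3  3  3
 C  0  1  1  2  3  4  4  4  4  4  4  4
 L  0  1  1  2  3  4  4  5  5  5  5  5
 L  0  1  1  2  3  4  4  5  5  5  5  5
 C  0  1  1  2  3  4  5  5  6  6  6  6
 C  0  1  1  2  3  4  5  5  6  7  7  7
 B  0  1  1  2  3  4  5  5  6  7  7  8
dp[9][11] = 8. One LCS (by backtracking along matches): CCLCLCCB.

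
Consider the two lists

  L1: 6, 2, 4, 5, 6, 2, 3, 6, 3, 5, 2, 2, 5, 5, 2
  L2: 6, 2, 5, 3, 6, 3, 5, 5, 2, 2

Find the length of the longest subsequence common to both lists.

Let dp[i][j] be the LCS length of the first i values of L1 and the first j values of L2. dp[i][j] = dp[i-1][j-1]+1 when the i-th and j-th values match, else max(dp[i-1][j], dp[i][j-1]).
    ·  6  2  5  3  6  3  5  5  2  2
 ·  0  0  0  0  0  0  0  0  0  0  0
 6  0  1  1  1  1  1  1  1  1  1  1
 2  0  1  2  2  2  2  2  2  2  2  2
 4  0  1  2  2  2  2  2  2  2  2  2
 5  0  1  2  3  3  3  3  3  3  3  3
 6  0  1  2  3  3  4  4  4  4  4  4
 2  0  1  2  3  3  4  4  4  4  5  5
 3  0  1  2  3  4  4  5  5  5  5  5
 6  0  1  2  3  4  5  5  5  5  5  5
 3  0  1  2  3  4  5  6  6  6  6  6
 5  0  1  2  3  4  5  6  7  7  7  7
 2  0  1  2  3  4  5  6  7  7  8  8
 2  0  1  2  3  4  5  6  7  7  8  9
 5  0  1  2  3  4  5  6  7  8  8  9
 5  0  1  2  3  4  5  6  7  8  8  9
 2  0  1  2  3  4  5  6  7  8  9  9
dp[15][10] = 9. One LCS (by backtracking along matches): 6, 2, 5, 3, 6, 3, 5, 2, 2.

9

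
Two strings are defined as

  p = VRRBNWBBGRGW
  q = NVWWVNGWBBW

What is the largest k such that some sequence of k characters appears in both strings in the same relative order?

Pick V [1,5], N [5,6], W [6,8], B [7,9], B [8,10], W [12,11]; all 6 characters appear in both, in order, and the DP table's final entry dp[12][11] is also 6, so no common subsequence is longer.

6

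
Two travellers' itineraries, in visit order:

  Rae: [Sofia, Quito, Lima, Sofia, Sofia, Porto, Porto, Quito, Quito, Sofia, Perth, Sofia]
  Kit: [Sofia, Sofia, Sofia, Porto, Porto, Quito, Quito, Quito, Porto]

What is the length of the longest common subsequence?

7

Pick Sofia [1,1] → Sofia [4,2] → Sofia [5,3] → Porto [6,4] → Porto [7,5] → Quito [8,7] → Quito [9,8]; all 7 stops appear in both, in order. Since dp[12][9] = 7, nothing longer is possible.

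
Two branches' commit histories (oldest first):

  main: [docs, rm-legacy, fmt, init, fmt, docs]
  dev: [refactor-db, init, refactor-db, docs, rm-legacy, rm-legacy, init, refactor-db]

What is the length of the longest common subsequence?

Match docs (main #1, dev #4), then rm-legacy (main #2, dev #6), then init (main #4, dev #7) — 3 commits in the same relative order in both. Since dp[6][8] = 3, nothing longer is possible.

3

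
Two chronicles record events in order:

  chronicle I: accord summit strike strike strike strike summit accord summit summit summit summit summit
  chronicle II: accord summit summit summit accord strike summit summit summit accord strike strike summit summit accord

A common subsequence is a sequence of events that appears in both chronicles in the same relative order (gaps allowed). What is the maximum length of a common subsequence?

9

One common subsequence of length 9: accord at chronicle I[1]=chronicle II[1], then summit at chronicle I[2]=chronicle II[3], then summit at chronicle I[7]=chronicle II[4], then accord at chronicle I[8]=chronicle II[5], then summit at chronicle I[9]=chronicle II[7], then summit at chronicle I[10]=chronicle II[8], then summit at chronicle I[11]=chronicle II[9], then summit at chronicle I[12]=chronicle II[13], then summit at chronicle I[13]=chronicle II[14]. Since dp[13][15] = 9, nothing longer is possible.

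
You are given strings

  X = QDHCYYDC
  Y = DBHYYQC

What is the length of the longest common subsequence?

Pick D at X[2]=Y[1] → H at X[3]=Y[3] → Y at X[5]=Y[4] → Y at X[6]=Y[5] → C at X[8]=Y[7]; all 5 characters appear in both, in order. The LCS DP gives dp[8][7] = 5, so this is optimal.

5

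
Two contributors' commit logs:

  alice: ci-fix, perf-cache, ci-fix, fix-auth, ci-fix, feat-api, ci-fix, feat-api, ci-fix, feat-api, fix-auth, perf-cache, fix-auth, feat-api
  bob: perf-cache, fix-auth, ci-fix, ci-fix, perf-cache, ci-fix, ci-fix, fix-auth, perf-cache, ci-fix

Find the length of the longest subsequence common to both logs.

Taking perf-cache (alice #2, bob #1), then ci-fix (alice #3, bob #3), then ci-fix (alice #5, bob #4), then ci-fix (alice #7, bob #6), then ci-fix (alice #9, bob #7), then fix-auth (alice #11, bob #8), then perf-cache (alice #12, bob #9) gives a common subsequence of length 7. Since dp[14][10] = 7, nothing longer is possible.

7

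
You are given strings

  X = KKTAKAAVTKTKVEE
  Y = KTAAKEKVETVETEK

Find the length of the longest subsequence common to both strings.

9

Match K at X[2]=Y[1], T at X[3]=Y[2], A at X[4]=Y[4], K at X[5]=Y[7], V at X[8]=Y[8], T at X[11]=Y[10], V at X[13]=Y[11], E at X[14]=Y[12], E at X[15]=Y[14] — 9 characters in the same relative order in both. Since dp[15][15] = 9, nothing longer is possible.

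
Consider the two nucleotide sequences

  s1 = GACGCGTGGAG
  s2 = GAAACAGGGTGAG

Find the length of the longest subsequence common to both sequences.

9

Let dp[i][j] be the LCS length of the first i bases of s1 and the first j bases of s2. dp[i][j] = dp[i-1][j-1]+1 when the i-th and j-th bases match, else max(dp[i-1][j], dp[i][j-1]).
    ·  G  A  A  A  C  A  G  G  G  T  G  A  G
 ·  0  0  0  0  0  0  0  0  0  0  0  0  0  0
 G  0  1  1  1  1  1  1  1  1  1  1  1  1  1
 A  0  1  2  2  2  2  2  2  2  2  2  2  2  2
 C  0  1  2  2  2  3  3  3  3  3  3  3  3  3
 G  0  1  2  2  2  3  3  4  4  4  4  4  4  4
 C  0  1  2  2  2  3  3  4  4  4  4  4  4  4
 G  0  1  2  2  2  3  3  4  5  5  5  5  5  5
 T  0  1  2  2  2  3  3  4  5  5  6  6  6  6
 G  0  1  2  2  2  3  3  4  5  6  6  7  7  7
 G  0  1  2  2  2  3  3  4  5  6  6  7  7  8
 A  0  1  2  3  3  3  4  4  5  6  6  7  8  8
 G  0  1  2  3  3  3  4  5  5  6  6  7  8  9
dp[11][13] = 9. One LCS (by backtracking along matches): GACGGTGAG.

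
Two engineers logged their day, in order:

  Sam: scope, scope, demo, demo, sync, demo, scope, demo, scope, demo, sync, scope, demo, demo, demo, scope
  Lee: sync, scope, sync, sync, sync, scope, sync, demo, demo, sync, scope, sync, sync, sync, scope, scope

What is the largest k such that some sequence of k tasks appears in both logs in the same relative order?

9

Pick scope (Sam #1, Lee #2), scope (Sam #2, Lee #6), demo (Sam #3, Lee #8), demo (Sam #4, Lee #9), sync (Sam #5, Lee #10), scope (Sam #7, Lee #11), sync (Sam #11, Lee #14), scope (Sam #12, Lee #15), scope (Sam #16, Lee #16); all 9 tasks appear in both, in order, and the DP table's final entry dp[16][16] is also 9, so no common subsequence is longer.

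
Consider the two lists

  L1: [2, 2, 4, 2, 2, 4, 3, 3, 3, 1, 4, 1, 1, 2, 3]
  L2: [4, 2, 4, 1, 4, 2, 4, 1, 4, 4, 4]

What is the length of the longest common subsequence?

One common subsequence of length 6: 2 at L1[1]=L2[2]; then 4 at L1[3]=L2[5]; then 2 at L1[5]=L2[6]; then 4 at L1[6]=L2[7]; then 1 at L1[10]=L2[8]; then 4 at L1[11]=L2[11]. Since dp[15][11] = 6, nothing longer is possible.

6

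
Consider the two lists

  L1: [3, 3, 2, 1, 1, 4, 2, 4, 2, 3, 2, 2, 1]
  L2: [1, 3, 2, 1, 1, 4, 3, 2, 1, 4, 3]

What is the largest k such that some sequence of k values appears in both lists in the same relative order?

8

Let dp[i][j] be the LCS length of the first i values of L1 and the first j values of L2. dp[i][j] = dp[i-1][j-1]+1 when the i-th and j-th values match, else max(dp[i-1][j], dp[i][j-1]).
    ·  1  3  2  1  1  4  3  2  1  4  3
 ·  0  0  0  0  0  0  0  0  0  0  0  0
 3  0  0  1  1  1  1  1  1  1  1  1  1
 3  0  0  1  1  1  1  1  2  2  2  2  2
 2  0  0  1  2  2  2  2  2  3  3  3  3
 1  0  1  1  2  3  3  3  3  3  4  4  4
 1  0  1  1  2  3  4  4  4  4  4  4  4
 4  0  1  1  2  3  4  5  5  5  5  5  5
 2  0  1  1  2  3  4  5  5  6  6  6  6
 4  0  1  1  2  3  4  5  5  6  6  7  7
 2  0  1  1  2  3  4  5  5  6  6  7  7
 3  0  1  2  2  3  4  5  6  6  6  7  8
 2  0  1  2  3  3  4  5  6  7  7  7  8
 2  0  1  2  3  3  4  5  6  7  7  7  8
 1  0  1  2  3  4  4  5  6  7  8  8  8
dp[13][11] = 8. One LCS (by backtracking along matches): 3, 2, 1, 1, 4, 2, 4, 3.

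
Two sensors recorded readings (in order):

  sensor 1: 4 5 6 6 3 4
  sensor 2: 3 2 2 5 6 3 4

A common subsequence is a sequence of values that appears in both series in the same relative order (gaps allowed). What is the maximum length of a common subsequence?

One common subsequence of length 4: 5 [2,4], then 6 [4,5], then 3 [5,6], then 4 [6,7], and the DP table's final entry dp[6][7] is also 4, so no common subsequence is longer.

4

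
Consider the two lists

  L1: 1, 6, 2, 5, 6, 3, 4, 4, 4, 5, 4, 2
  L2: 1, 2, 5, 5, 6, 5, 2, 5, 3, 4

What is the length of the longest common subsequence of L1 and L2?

Let dp[i][j] be the LCS length of the first i values of L1 and the first j values of L2. dp[i][j] = dp[i-1][j-1]+1 when the i-th and j-th values match, else max(dp[i-1][j], dp[i][j-1]).
    ·  1  2  5  5  6  5  2  5  3  4
 ·  0  0  0  0  0  0  0  0  0  0  0
 1  0  1  1  1  1  1  1  1  1  1  1
 6  0  1  1  1  1  2  2  2  2  2  2
 2  0  1  2  2  2  2  2  3  3  3  3
 5  0  1  2  3  3  3  3  3  4  4  4
 6  0  1  2  3  3  4  4  4  4  4  4
 3  0  1  2  3  3  4  4  4  4  5  5
 4  0  1  2  3  3  4  4  4  4  5  6
 4  0  1  2  3  3  4  4  4  4  5  6
 4  0  1  2  3  3  4  4  4  4  5  6
 5  0  1  2  3  4  4  5  5  5  5  6
 4  0  1  2  3  4  4  5  5  5  5  6
 2  0  1  2  3  4  4  5  6  6  6  6
dp[12][10] = 6. One LCS (by backtracking along matches): 1, 6, 2, 5, 3, 4.

6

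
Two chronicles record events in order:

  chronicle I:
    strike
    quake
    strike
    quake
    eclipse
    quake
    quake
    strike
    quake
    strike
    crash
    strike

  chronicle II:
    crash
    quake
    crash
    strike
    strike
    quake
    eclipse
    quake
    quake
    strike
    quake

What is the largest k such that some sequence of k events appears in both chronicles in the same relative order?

Pick strike at chronicle I[1]=chronicle II[4] → strike at chronicle I[3]=chronicle II[5] → quake at chronicle I[4]=chronicle II[6] → eclipse at chronicle I[5]=chronicle II[7] → quake at chronicle I[6]=chronicle II[8] → quake at chronicle I[7]=chronicle II[9] → strike at chronicle I[8]=chronicle II[10] → quake at chronicle I[9]=chronicle II[11]; all 8 events appear in both, in order. dp[12][11] = 8 confirms this is the maximum.

8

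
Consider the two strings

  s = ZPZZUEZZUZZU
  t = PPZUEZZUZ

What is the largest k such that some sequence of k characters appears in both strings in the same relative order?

8

One common subsequence of length 8: P [2,2]; then Z [4,3]; then U [5,4]; then E [6,5]; then Z [7,6]; then Z [8,7]; then U [9,8]; then Z [11,9], and the DP table's final entry dp[12][9] is also 8, so no common subsequence is longer.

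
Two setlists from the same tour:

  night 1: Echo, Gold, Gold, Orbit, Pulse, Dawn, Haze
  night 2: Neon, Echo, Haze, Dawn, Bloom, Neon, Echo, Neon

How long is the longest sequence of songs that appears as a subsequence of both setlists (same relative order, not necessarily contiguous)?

Match Echo [1,2], then Dawn [6,4] — 2 songs in the same relative order in both. dp[7][8] = 2 confirms this is the maximum.

2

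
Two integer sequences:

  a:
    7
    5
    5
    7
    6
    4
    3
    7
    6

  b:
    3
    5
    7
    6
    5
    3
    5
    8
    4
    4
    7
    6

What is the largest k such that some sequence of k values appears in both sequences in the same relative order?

6

One common subsequence of length 6: 7 [1,3], then 5 [2,5], then 5 [3,7], then 4 [6,10], then 7 [8,11], then 6 [9,12]. Since dp[9][12] = 6, nothing longer is possible.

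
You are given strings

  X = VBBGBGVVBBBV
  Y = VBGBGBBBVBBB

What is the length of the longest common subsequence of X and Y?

Pick V [1,1], then B [2,2], then B [3,4], then G [4,5], then B [5,8], then V [8,9], then B [9,10], then B [10,11], then B [11,12]; all 9 characters appear in both, in order. Since dp[12][12] = 9, nothing longer is possible.

9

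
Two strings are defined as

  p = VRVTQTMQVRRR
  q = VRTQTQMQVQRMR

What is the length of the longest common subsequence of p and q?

10

One common subsequence of length 10: V at p[1]=q[1], then R at p[2]=q[2], then T at p[4]=q[3], then Q at p[5]=q[4], then T at p[6]=q[5], then M at p[7]=q[7], then Q at p[8]=q[8], then V at p[9]=q[9], then R at p[10]=q[11], then R at p[12]=q[13]. The LCS DP gives dp[12][13] = 10, so this is optimal.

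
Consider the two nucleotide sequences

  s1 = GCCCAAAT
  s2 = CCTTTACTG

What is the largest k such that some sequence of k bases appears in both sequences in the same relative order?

4

One common subsequence of length 4: C (s1 #2, s2 #1) → C (s1 #3, s2 #2) → C (s1 #4, s2 #7) → T (s1 #8, s2 #8), and the DP table's final entry dp[8][9] is also 4, so no common subsequence is longer.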